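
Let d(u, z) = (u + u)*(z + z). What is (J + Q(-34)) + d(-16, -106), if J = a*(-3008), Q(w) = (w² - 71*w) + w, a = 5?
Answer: -4720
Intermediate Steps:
d(u, z) = 4*u*z (d(u, z) = (2*u)*(2*z) = 4*u*z)
Q(w) = w² - 70*w
J = -15040 (J = 5*(-3008) = -15040)
(J + Q(-34)) + d(-16, -106) = (-15040 - 34*(-70 - 34)) + 4*(-16)*(-106) = (-15040 - 34*(-104)) + 6784 = (-15040 + 3536) + 6784 = -11504 + 6784 = -4720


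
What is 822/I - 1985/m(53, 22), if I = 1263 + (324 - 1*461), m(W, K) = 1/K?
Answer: -24585799/563 ≈ -43669.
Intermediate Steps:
I = 1126 (I = 1263 + (324 - 461) = 1263 - 137 = 1126)
822/I - 1985/m(53, 22) = 822/1126 - 1985/(1/22) = 822*(1/1126) - 1985/1/22 = 411/563 - 1985*22 = 411/563 - 43670 = -24585799/563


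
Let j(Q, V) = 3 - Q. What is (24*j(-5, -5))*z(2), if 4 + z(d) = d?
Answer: -384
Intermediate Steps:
z(d) = -4 + d
(24*j(-5, -5))*z(2) = (24*(3 - 1*(-5)))*(-4 + 2) = (24*(3 + 5))*(-2) = (24*8)*(-2) = 192*(-2) = -384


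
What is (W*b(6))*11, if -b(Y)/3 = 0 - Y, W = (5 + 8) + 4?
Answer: 3366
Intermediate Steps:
W = 17 (W = 13 + 4 = 17)
b(Y) = 3*Y (b(Y) = -3*(0 - Y) = -(-3)*Y = 3*Y)
(W*b(6))*11 = (17*(3*6))*11 = (17*18)*11 = 306*11 = 3366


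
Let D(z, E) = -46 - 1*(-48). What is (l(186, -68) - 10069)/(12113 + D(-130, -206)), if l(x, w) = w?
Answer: -10137/12115 ≈ -0.83673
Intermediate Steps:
D(z, E) = 2 (D(z, E) = -46 + 48 = 2)
(l(186, -68) - 10069)/(12113 + D(-130, -206)) = (-68 - 10069)/(12113 + 2) = -10137/12115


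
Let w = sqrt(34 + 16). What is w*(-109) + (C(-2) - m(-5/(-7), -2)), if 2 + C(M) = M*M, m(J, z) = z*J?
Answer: 24/7 - 545*sqrt(2) ≈ -767.32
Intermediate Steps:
m(J, z) = J*z
C(M) = -2 + M**2 (C(M) = -2 + M*M = -2 + M**2)
w = 5*sqrt(2) (w = sqrt(50) = 5*sqrt(2) ≈ 7.0711)
w*(-109) + (C(-2) - m(-5/(-7), -2)) = (5*sqrt(2))*(-109) + ((-2 + (-2)**2) - (-5/(-7))*(-2)) = -545*sqrt(2) + ((-2 + 4) - (-5*(-1/7))*(-2)) = -545*sqrt(2) + (2 - 5*(-2)/7) = -545*sqrt(2) + (2 - 1*(-10/7)) = -545*sqrt(2) + (2 + 10/7) = -545*sqrt(2) + 24/7 = 24/7 - 545*sqrt(2)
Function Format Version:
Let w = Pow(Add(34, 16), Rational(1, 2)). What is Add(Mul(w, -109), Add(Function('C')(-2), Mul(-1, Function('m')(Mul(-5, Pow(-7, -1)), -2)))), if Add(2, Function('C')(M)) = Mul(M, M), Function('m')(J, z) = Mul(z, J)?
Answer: Add(Rational(24, 7), Mul(-545, Pow(2, Rational(1, 2)))) ≈ -767.32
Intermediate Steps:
Function('m')(J, z) = Mul(J, z)
Function('C')(M) = Add(-2, Pow(M, 2)) (Function('C')(M) = Add(-2, Mul(M, M)) = Add(-2, Pow(M, 2)))
w = Mul(5, Pow(2, Rational(1, 2))) (w = Pow(50, Rational(1, 2)) = Mul(5, Pow(2, Rational(1, 2))) ≈ 7.0711)
Add(Mul(w, -109), Add(Function('C')(-2), Mul(-1, Function('m')(Mul(-5, Pow(-7, -1)), -2)))) = Add(Mul(Mul(5, Pow(2, Rational(1, 2))), -109), Add(Add(-2, Pow(-2, 2)), Mul(-1, Mul(Mul(-5, Pow(-7, -1)), -2)))) = Add(Mul(-545, Pow(2, Rational(1, 2))), Add(Add(-2, 4), Mul(-1, Mul(Mul(-5, Rational(-1, 7)), -2)))) = Add(Mul(-545, Pow(2, Rational(1, 2))), Add(2, Mul(-1, Mul(Rational(5, 7), -2)))) = Add(Mul(-545, Pow(2, Rational(1, 2))), Add(2, Mul(-1, Rational(-10, 7)))) = Add(Mul(-545, Pow(2, Rational(1, 2))), Add(2, Rational(10, 7))) = Add(Mul(-545, Pow(2, Rational(1, 2))), Rational(24, 7)) = Add(Rational(24, 7), Mul(-545, Pow(2, Rational(1, 2))))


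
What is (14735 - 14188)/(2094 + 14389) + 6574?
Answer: 108359789/16483 ≈ 6574.0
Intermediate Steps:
(14735 - 14188)/(2094 + 14389) + 6574 = 547/16483 + 6574 = 108359789/16483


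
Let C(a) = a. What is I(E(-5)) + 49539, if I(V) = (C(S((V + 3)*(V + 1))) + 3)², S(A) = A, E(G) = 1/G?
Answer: 30979036/625 ≈ 49566.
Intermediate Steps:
I(V) = (3 + (1 + V)*(3 + V))² (I(V) = ((V + 3)*(V + 1) + 3)² = ((3 + V)*(1 + V) + 3)² = ((1 + V)*(3 + V) + 3)² = (3 + (1 + V)*(3 + V))²)
I(E(-5)) + 49539 = (6 + (1/(-5))² + 4/(-5))² + 49539 = (6 + (-⅕)² + 4*(-⅕))² + 49539 = (6 + 1/25 - ⅘)² + 49539 = (131/25)² + 49539 = 17161/625 + 49539 = 30979036/625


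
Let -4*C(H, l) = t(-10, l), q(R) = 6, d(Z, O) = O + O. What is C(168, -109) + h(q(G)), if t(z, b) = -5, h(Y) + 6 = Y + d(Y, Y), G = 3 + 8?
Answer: 53/4 ≈ 13.250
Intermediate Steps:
G = 11
d(Z, O) = 2*O
h(Y) = -6 + 3*Y (h(Y) = -6 + (Y + 2*Y) = -6 + 3*Y)
C(H, l) = 5/4 (C(H, l) = -¼*(-5) = 5/4)
C(168, -109) + h(q(G)) = 5/4 + (-6 + 3*6) = 5/4 + (-6 + 18) = 5/4 + 12 = 53/4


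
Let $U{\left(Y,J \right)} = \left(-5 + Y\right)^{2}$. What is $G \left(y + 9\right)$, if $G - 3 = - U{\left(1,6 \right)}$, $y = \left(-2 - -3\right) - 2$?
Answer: $-104$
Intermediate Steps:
$y = -1$ ($y = \left(-2 + 3\right) - 2 = 1 - 2 = -1$)
$G = -13$ ($G = 3 - \left(-5 + 1\right)^{2} = 3 - \left(-4\right)^{2} = 3 - 16 = -13$)
$G \left(y + 9\right) = - 13 \left(-1 + 9\right) = \left(-13\right) 8 = -104$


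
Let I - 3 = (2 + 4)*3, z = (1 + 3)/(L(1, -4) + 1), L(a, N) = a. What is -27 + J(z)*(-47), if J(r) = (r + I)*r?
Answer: -2189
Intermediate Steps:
z = 2 (z = (1 + 3)/(1 + 1) = 4/2 = 4*(½) = 2)
I = 21 (I = 3 + (2 + 4)*3 = 3 + 6*3 = 3 + 18 = 21)
J(r) = r*(21 + r) (J(r) = (r + 21)*r = (21 + r)*r = r*(21 + r))
-27 + J(z)*(-47) = -27 + (2*(21 + 2))*(-47) = -27 + (2*23)*(-47) = -27 + 46*(-47) = -27 - 2162 = -2189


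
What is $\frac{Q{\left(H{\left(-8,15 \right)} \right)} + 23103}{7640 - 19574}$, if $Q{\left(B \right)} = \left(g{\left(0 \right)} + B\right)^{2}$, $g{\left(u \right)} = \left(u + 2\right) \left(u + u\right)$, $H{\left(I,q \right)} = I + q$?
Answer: $- \frac{11576}{5967} \approx -1.94$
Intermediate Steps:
$g{\left(u \right)} = 2 u \left(2 + u\right)$ ($g{\left(u \right)} = \left(2 + u\right) 2 u = 2 u \left(2 + u\right)$)
$Q{\left(B \right)} = B^{2}$ ($Q{\left(B \right)} = \left(2 \cdot 0 \left(2 + 0\right) + B\right)^{2} = \left(2 \cdot 0 \cdot 2 + B\right)^{2} = \left(0 + B\right)^{2} = B^{2}$)
$\frac{Q{\left(H{\left(-8,15 \right)} \right)} + 23103}{7640 - 19574} = \frac{\left(-8 + 15\right)^{2} + 23103}{7640 - 19574} = \frac{7^{2} + 23103}{-11934} = \left(49 + 23103\right) \left(- \frac{1}{11934}\right) = 23152 \left(- \frac{1}{11934}\right) = - \frac{11576}{5967}$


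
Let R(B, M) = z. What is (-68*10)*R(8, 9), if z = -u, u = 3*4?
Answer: 8160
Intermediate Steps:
u = 12
z = -12 (z = -1*12 = -12)
R(B, M) = -12
(-68*10)*R(8, 9) = -68*10*(-12) = -680*(-12) = 8160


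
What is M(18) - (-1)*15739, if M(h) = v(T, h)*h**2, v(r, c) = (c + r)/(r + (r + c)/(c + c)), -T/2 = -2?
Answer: 1434641/83 ≈ 17285.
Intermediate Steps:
T = 4 (T = -2*(-2) = 4)
v(r, c) = (c + r)/(r + (c + r)/(2*c)) (v(r, c) = (c + r)/(r + (c + r)/((2*c))) = (c + r)/(r + (c + r)*(1/(2*c))) = (c + r)/(r + (c + r)/(2*c)))
M(h) = 2*h**3*(4 + h)/(4 + 9*h) (M(h) = (2*h*(h + 4)/(h + 4 + 2*h*4))*h**2 = (2*h*(4 + h)/(h + 4 + 8*h))*h**2 = (2*h*(4 + h)/(4 + 9*h))*h**2 = 2*h**3*(4 + h)/(4 + 9*h))
M(18) - (-1)*15739 = 2*18**3*(4 + 18)/(4 + 9*18) - (-1)*15739 = 2*5832*22/(4 + 162) - 1*(-15739) = 2*5832*22/166 + 15739 = 2*5832*(1/166)*22 + 15739 = 128304/83 + 15739 = 1434641/83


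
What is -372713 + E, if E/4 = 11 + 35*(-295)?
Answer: -413969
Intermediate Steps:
E = -41256 (E = 4*(11 + 35*(-295)) = 4*(11 - 10325) = 4*(-10314) = -41256)
-372713 + E = -372713 - 41256 = -413969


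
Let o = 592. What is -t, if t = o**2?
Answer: -350464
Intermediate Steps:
t = 350464 (t = 592**2 = 350464)
-t = -1*350464 = -350464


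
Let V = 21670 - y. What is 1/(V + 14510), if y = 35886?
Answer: 1/294 ≈ 0.0034014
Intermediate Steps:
V = -14216 (V = 21670 - 1*35886 = 21670 - 35886 = -14216)
1/(V + 14510) = 1/(-14216 + 14510) = 1/294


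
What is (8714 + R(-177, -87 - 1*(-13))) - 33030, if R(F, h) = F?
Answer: -24493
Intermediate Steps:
(8714 + R(-177, -87 - 1*(-13))) - 33030 = (8714 - 177) - 33030 = 8537 - 33030 = -24493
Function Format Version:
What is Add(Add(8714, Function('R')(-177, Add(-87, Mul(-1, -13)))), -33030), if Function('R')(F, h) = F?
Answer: -24493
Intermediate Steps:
Add(Add(8714, Function('R')(-177, Add(-87, Mul(-1, -13)))), -33030) = Add(Add(8714, -177), -33030) = Add(8537, -33030) = -24493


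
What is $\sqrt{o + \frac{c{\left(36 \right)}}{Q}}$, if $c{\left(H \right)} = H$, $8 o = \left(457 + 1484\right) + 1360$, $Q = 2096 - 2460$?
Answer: $\frac{\sqrt{54658058}}{364} \approx 20.311$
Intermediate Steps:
$Q = -364$
$o = \frac{3301}{8}$ ($o = \frac{\left(457 + 1484\right) + 1360}{8} = \frac{1941 + 1360}{8} = \frac{1}{8} \cdot 3301 = \frac{3301}{8} \approx 412.63$)
$\sqrt{o + \frac{c{\left(36 \right)}}{Q}} = \sqrt{\frac{3301}{8} + \frac{36}{-364}} = \sqrt{\frac{3301}{8} + 36 \left(- \frac{1}{364}\right)} = \sqrt{\frac{3301}{8} - \frac{9}{91}} = \sqrt{\frac{300319}{728}} = \frac{\sqrt{54658058}}{364}$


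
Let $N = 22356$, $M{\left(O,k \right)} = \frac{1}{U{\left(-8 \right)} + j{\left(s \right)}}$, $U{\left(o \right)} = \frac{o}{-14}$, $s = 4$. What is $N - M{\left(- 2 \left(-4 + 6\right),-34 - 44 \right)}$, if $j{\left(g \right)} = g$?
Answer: $\frac{715385}{32} \approx 22356.0$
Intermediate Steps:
$U{\left(o \right)} = - \frac{o}{14}$ ($U{\left(o \right)} = o \left(- \frac{1}{14}\right) = - \frac{o}{14}$)
$M{\left(O,k \right)} = \frac{7}{32}$ ($M{\left(O,k \right)} = \frac{1}{\left(- \frac{1}{14}\right) \left(-8\right) + 4} = \frac{1}{\frac{4}{7} + 4} = \frac{1}{\frac{32}{7}} = \frac{7}{32}$)
$N - M{\left(- 2 \left(-4 + 6\right),-34 - 44 \right)} = 22356 - \frac{7}{32} = \frac{715385}{32}$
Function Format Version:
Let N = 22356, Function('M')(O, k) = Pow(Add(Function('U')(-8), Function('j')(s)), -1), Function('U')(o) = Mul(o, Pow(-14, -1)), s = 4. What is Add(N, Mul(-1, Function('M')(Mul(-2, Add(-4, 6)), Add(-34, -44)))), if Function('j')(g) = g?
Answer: Rational(715385, 32) ≈ 22356.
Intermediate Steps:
Function('U')(o) = Mul(Rational(-1, 14), o) (Function('U')(o) = Mul(o, Rational(-1, 14)) = Mul(Rational(-1, 14), o))
Function('M')(O, k) = Rational(7, 32) (Function('M')(O, k) = Pow(Add(Mul(Rational(-1, 14), -8), 4), -1) = Pow(Add(Rational(4, 7), 4), -1) = Pow(Rational(32, 7), -1) = Rational(7, 32))
Add(N, Mul(-1, Function('M')(Mul(-2, Add(-4, 6)), Add(-34, -44)))) = Add(22356, Mul(-1, Rational(7, 32))) = Add(22356, Rational(-7, 32)) = Rational(715385, 32)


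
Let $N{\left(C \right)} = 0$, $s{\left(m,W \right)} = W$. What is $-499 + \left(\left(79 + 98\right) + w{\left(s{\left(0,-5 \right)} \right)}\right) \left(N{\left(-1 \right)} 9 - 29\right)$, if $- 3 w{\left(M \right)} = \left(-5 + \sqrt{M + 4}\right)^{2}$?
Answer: $-5400 - \frac{290 i}{3} \approx -5400.0 - 96.667 i$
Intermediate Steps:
$w{\left(M \right)} = - \frac{\left(-5 + \sqrt{4 + M}\right)^{2}}{3}$ ($w{\left(M \right)} = - \frac{\left(-5 + \sqrt{M + 4}\right)^{2}}{3} = - \frac{\left(-5 + \sqrt{4 + M}\right)^{2}}{3}$)
$-499 + \left(\left(79 + 98\right) + w{\left(s{\left(0,-5 \right)} \right)}\right) \left(N{\left(-1 \right)} 9 - 29\right) = -499 + \left(\left(79 + 98\right) - \frac{\left(-5 + \sqrt{4 - 5}\right)^{2}}{3}\right) \left(0 \cdot 9 - 29\right) = -499 + \left(177 - \frac{\left(-5 + \sqrt{-1}\right)^{2}}{3}\right) \left(0 - 29\right) = -499 + \left(177 - \frac{\left(-5 + i\right)^{2}}{3}\right) \left(-29\right) = -499 - \left(5133 - \frac{29 \left(-5 + i\right)^{2}}{3}\right) = -5632 + \frac{29 \left(-5 + i\right)^{2}}{3}$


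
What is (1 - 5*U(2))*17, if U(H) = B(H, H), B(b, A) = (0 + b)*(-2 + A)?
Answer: 17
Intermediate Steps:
B(b, A) = b*(-2 + A)
U(H) = H*(-2 + H)
(1 - 5*U(2))*17 = (1 - 10*(-2 + 2))*17 = (1 - 10*0)*17 = (1 - 5*0)*17 = (1 + 0)*17 = 1*17 = 17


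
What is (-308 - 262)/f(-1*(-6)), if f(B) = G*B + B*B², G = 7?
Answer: -95/43 ≈ -2.2093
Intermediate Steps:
f(B) = B³ + 7*B (f(B) = 7*B + B*B² = 7*B + B³ = B³ + 7*B)
(-308 - 262)/f(-1*(-6)) = (-308 - 262)/(((-1*(-6))*(7 + (-1*(-6))²))) = -570*1/(6*(7 + 6²)) = -570*1/(6*(7 + 36)) = -570/(6*43) = -570/258 = -570*1/258 = -95/43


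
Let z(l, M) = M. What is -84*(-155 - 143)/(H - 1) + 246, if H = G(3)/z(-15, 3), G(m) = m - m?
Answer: -24786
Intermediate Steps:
G(m) = 0
H = 0 (H = 0/3 = 0*(⅓) = 0)
-84*(-155 - 143)/(H - 1) + 246 = -84*(-155 - 143)/(0 - 1) + 246 = -(-25032)/(-1) + 246 = -(-25032)*(-1) + 246 = -84*298 + 246 = -25032 + 246 = -24786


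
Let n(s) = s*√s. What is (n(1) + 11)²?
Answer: 144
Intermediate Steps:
n(s) = s^(3/2)
(n(1) + 11)² = (1^(3/2) + 11)² = (1 + 11)² = 12² = 144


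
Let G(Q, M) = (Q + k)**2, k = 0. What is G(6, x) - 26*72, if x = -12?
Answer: -1836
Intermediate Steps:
G(Q, M) = Q**2 (G(Q, M) = (Q + 0)**2 = Q**2)
G(6, x) - 26*72 = 6**2 - 26*72 = 36 - 1872 = -1836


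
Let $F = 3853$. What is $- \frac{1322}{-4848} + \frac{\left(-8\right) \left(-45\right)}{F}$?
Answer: $\frac{3419473}{9339672} \approx 0.36612$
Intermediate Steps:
$- \frac{1322}{-4848} + \frac{\left(-8\right) \left(-45\right)}{F} = - \frac{1322}{-4848} + \frac{\left(-8\right) \left(-45\right)}{3853} = \left(-1322\right) \left(- \frac{1}{4848}\right) + 360 \cdot \frac{1}{3853} = \frac{661}{2424} + \frac{360}{3853} = \frac{3419473}{9339672}$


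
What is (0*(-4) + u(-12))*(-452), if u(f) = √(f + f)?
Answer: -904*I*√6 ≈ -2214.3*I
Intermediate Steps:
u(f) = √2*√f (u(f) = √(2*f) = √2*√f)
(0*(-4) + u(-12))*(-452) = (0*(-4) + √2*√(-12))*(-452) = (0 + √2*(2*I*√3))*(-452) = (0 + 2*I*√6)*(-452) = (2*I*√6)*(-452) = -904*I*√6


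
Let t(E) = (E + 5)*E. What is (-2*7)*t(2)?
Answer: -196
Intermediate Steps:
t(E) = E*(5 + E) (t(E) = (5 + E)*E = E*(5 + E))
(-2*7)*t(2) = (-2*7)*(2*(5 + 2)) = -28*7 = -14*14 = -196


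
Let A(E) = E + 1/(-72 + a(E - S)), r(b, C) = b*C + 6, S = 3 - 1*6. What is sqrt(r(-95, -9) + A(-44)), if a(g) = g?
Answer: 4*sqrt(652010)/113 ≈ 28.583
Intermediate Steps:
S = -3 (S = 3 - 6 = -3)
r(b, C) = 6 + C*b (r(b, C) = C*b + 6 = 6 + C*b)
A(E) = E + 1/(-69 + E) (A(E) = E + 1/(-72 + (E - 1*(-3))) = E + 1/(-72 + (E + 3)) = E + 1/(-72 + (3 + E)) = E + 1/(-69 + E))
sqrt(r(-95, -9) + A(-44)) = sqrt((6 - 9*(-95)) + (1 + (-44)**2 - 69*(-44))/(-69 - 44)) = sqrt((6 + 855) + (1 + 1936 + 3036)/(-113)) = sqrt(861 - 1/113*4973) = sqrt(861 - 4973/113) = sqrt(92320/113) = 4*sqrt(652010)/113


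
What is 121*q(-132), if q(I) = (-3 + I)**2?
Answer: 2205225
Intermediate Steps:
121*q(-132) = 121*(-3 - 132)**2 = 121*(-135)**2 = 121*18225 = 2205225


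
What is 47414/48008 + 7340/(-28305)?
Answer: 5821615/7993332 ≈ 0.72831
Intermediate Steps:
47414/48008 + 7340/(-28305) = 47414*(1/48008) + 7340*(-1/28305) = 23707/24004 - 1468/5661 = 5821615/7993332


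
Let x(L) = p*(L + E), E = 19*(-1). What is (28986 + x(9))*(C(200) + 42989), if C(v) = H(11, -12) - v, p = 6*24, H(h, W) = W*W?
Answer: 1182632418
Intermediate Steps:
H(h, W) = W²
E = -19
p = 144
C(v) = 144 - v (C(v) = (-12)² - v = 144 - v)
x(L) = -2736 + 144*L (x(L) = 144*(L - 19) = 144*(-19 + L) = -2736 + 144*L)
(28986 + x(9))*(C(200) + 42989) = (28986 + (-2736 + 144*9))*((144 - 1*200) + 42989) = (28986 + (-2736 + 1296))*((144 - 200) + 42989) = (28986 - 1440)*(-56 + 42989) = 27546*42933 = 1182632418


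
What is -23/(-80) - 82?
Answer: -6537/80 ≈ -81.713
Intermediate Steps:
-23/(-80) - 82 = -1/80*(-23) - 82 = 23/80 - 82 = -6537/80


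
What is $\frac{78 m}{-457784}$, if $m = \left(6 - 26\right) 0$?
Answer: $0$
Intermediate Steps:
$m = 0$ ($m = \left(-20\right) 0 = 0$)
$\frac{78 m}{-457784} = \frac{78 \cdot 0}{-457784} = 0 \left(- \frac{1}{457784}\right) = 0$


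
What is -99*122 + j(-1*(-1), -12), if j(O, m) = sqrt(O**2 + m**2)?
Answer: -12078 + sqrt(145) ≈ -12066.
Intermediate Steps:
-99*122 + j(-1*(-1), -12) = -99*122 + sqrt((-1*(-1))**2 + (-12)**2) = -12078 + sqrt(1**2 + 144) = -12078 + sqrt(1 + 144) = -12078 + sqrt(145)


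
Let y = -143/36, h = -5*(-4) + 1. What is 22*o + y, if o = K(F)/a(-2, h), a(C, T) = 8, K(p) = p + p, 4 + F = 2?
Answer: -539/36 ≈ -14.972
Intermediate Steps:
F = -2 (F = -4 + 2 = -2)
K(p) = 2*p
h = 21 (h = 20 + 1 = 21)
o = -1/2 (o = (2*(-2))/8 = -4*1/8 = -1/2 ≈ -0.50000)
y = -143/36 (y = -143*1/36 = -143/36 ≈ -3.9722)
22*o + y = 22*(-1/2) - 143/36 = -11 - 143/36 = -539/36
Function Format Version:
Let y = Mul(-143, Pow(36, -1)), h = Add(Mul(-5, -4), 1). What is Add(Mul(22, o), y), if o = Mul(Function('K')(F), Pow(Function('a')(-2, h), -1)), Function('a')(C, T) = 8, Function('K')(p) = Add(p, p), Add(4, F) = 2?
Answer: Rational(-539, 36) ≈ -14.972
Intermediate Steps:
F = -2 (F = Add(-4, 2) = -2)
Function('K')(p) = Mul(2, p)
h = 21 (h = Add(20, 1) = 21)
o = Rational(-1, 2) (o = Mul(Mul(2, -2), Pow(8, -1)) = Mul(-4, Rational(1, 8)) = Rational(-1, 2) ≈ -0.50000)
y = Rational(-143, 36) (y = Mul(-143, Rational(1, 36)) = Rational(-143, 36) ≈ -3.9722)
Add(Mul(22, o), y) = Add(Mul(22, Rational(-1, 2)), Rational(-143, 36)) = Add(-11, Rational(-143, 36)) = Rational(-539, 36)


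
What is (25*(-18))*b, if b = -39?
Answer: 17550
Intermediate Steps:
(25*(-18))*b = (25*(-18))*(-39) = -450*(-39) = 17550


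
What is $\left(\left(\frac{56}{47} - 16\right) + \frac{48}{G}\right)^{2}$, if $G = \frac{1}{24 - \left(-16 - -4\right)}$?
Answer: $\frac{6483470400}{2209} \approx 2.935 \cdot 10^{6}$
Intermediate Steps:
$G = \frac{1}{36}$ ($G = \frac{1}{24 - \left(-16 + 4\right)} = \frac{1}{24 - -12} = \frac{1}{24 + 12} = \frac{1}{36} \approx 0.027778$)
$\left(\left(\frac{56}{47} - 16\right) + \frac{48}{G}\right)^{2} = \left(\left(\frac{56}{47} - 16\right) + 48 \frac{1}{\frac{1}{36}}\right)^{2} = \left(\left(56 \cdot \frac{1}{47} - 16\right) + 48 \cdot 36\right)^{2} = \left(\left(\frac{56}{47} - 16\right) + 1728\right)^{2} = \left(- \frac{696}{47} + 1728\right)^{2} = \left(\frac{80520}{47}\right)^{2} = \frac{6483470400}{2209}$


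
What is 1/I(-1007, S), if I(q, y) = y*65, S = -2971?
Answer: -1/193115 ≈ -5.1783e-6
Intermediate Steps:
I(q, y) = 65*y
1/I(-1007, S) = 1/(65*(-2971)) = 1/(-193115) = -1/193115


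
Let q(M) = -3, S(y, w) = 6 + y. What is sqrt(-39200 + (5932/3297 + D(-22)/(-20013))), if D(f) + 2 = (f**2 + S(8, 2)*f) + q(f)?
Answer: I*sqrt(386981250291456891)/3142041 ≈ 197.99*I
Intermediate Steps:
D(f) = -5 + f**2 + 14*f (D(f) = -2 + ((f**2 + (6 + 8)*f) - 3) = -2 + ((f**2 + 14*f) - 3) = -2 + (-3 + f**2 + 14*f) = -5 + f**2 + 14*f)
sqrt(-39200 + (5932/3297 + D(-22)/(-20013))) = sqrt(-39200 + (5932/3297 + (-5 + (-22)**2 + 14*(-22))/(-20013))) = sqrt(-39200 + (5932*(1/3297) + (-5 + 484 - 308)*(-1/20013))) = sqrt(-39200 + (5932/3297 + 171*(-1/20013))) = sqrt(-39200 + (5932/3297 - 57/6671)) = sqrt(-39200 + 5626349/3142041) = sqrt(-123162380851/3142041) = I*sqrt(386981250291456891)/3142041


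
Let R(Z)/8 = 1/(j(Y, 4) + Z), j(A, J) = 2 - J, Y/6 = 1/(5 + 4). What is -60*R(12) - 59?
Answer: -107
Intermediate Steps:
Y = ⅔ (Y = 6/(5 + 4) = 6/9 = 6*(⅑) = ⅔ ≈ 0.66667)
R(Z) = 8/(-2 + Z) (R(Z) = 8/((2 - 1*4) + Z) = 8/((2 - 4) + Z) = 8/(-2 + Z))
-60*R(12) - 59 = -480/(-2 + 12) - 59 = -480/10 - 59 = -60*⅘ - 59 = -48 - 59 = -107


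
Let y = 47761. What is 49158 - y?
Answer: 1397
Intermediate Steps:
49158 - y = 49158 - 1*47761 = 49158 - 47761 = 1397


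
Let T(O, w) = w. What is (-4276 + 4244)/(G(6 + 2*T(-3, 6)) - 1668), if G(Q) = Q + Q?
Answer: 1/51 ≈ 0.019608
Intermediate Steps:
G(Q) = 2*Q
(-4276 + 4244)/(G(6 + 2*T(-3, 6)) - 1668) = (-4276 + 4244)/(2*(6 + 2*6) - 1668) = -32/(2*(6 + 12) - 1668) = -32/(2*18 - 1668) = -32/(36 - 1668) = -32/(-1632) = -32*(-1/1632) = 1/51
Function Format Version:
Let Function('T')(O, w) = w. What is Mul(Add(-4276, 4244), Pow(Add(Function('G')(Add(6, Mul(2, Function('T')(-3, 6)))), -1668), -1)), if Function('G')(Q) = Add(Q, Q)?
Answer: Rational(1, 51) ≈ 0.019608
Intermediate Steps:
Function('G')(Q) = Mul(2, Q)
Mul(Add(-4276, 4244), Pow(Add(Function('G')(Add(6, Mul(2, Function('T')(-3, 6)))), -1668), -1)) = Mul(Add(-4276, 4244), Pow(Add(Mul(2, Add(6, Mul(2, 6))), -1668), -1)) = Mul(-32, Pow(Add(Mul(2, Add(6, 12)), -1668), -1)) = Mul(-32, Pow(Add(Mul(2, 18), -1668), -1)) = Mul(-32, Pow(Add(36, -1668), -1)) = Mul(-32, Pow(-1632, -1)) = Mul(-32, Rational(-1, 1632)) = Rational(1, 51)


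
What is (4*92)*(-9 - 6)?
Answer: -5520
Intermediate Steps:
(4*92)*(-9 - 6) = 368*(-15) = -5520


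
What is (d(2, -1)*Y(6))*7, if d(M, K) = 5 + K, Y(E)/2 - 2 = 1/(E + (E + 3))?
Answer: 1736/15 ≈ 115.73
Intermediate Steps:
Y(E) = 4 + 2/(3 + 2*E) (Y(E) = 4 + 2/(E + (E + 3)) = 4 + 2/(E + (3 + E)) = 4 + 2/(3 + 2*E))
(d(2, -1)*Y(6))*7 = ((5 - 1)*(2*(7 + 4*6)/(3 + 2*6)))*7 = (4*(2*(7 + 24)/(3 + 12)))*7 = (4*(2*31/15))*7 = (4*(2*(1/15)*31))*7 = (4*(62/15))*7 = (248/15)*7 = 1736/15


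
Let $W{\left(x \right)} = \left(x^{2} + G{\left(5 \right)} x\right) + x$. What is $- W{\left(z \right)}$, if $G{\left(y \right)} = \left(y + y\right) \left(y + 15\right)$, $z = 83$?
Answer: $-23572$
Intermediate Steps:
$G{\left(y \right)} = 2 y \left(15 + y\right)$
$W{\left(x \right)} = x^{2} + 201 x$ ($W{\left(x \right)} = \left(x^{2} + 2 \cdot 5 \left(15 + 5\right) x\right) + x = \left(x^{2} + 2 \cdot 5 \cdot 20 x\right) + x = \left(x^{2} + 200 x\right) + x = x^{2} + 201 x$)
$- W{\left(z \right)} = - 83 \left(201 + 83\right) = - 83 \cdot 284 = \left(-1\right) 23572 = -23572$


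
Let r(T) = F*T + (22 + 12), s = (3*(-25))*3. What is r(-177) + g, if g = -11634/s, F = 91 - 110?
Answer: 258653/75 ≈ 3448.7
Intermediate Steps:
F = -19
s = -225 (s = -75*3 = -225)
r(T) = 34 - 19*T (r(T) = -19*T + (22 + 12) = -19*T + 34 = 34 - 19*T)
g = 3878/75 (g = -11634/(-225) = -11634*(-1/225) = 3878/75 ≈ 51.707)
r(-177) + g = (34 - 19*(-177)) + 3878/75 = (34 + 3363) + 3878/75 = 3397 + 3878/75 = 258653/75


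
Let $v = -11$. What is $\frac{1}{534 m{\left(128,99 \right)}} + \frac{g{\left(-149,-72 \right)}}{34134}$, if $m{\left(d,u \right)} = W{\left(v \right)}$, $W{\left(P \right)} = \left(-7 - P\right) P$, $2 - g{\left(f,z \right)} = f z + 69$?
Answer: $- \frac{42278909}{133668744} \approx -0.3163$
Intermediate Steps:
$g{\left(f,z \right)} = -67 - f z$ ($g{\left(f,z \right)} = 2 - \left(f z + 69\right) = 2 - \left(69 + f z\right) = -67 - f z$)
$W{\left(P \right)} = P \left(-7 - P\right)$
$m{\left(d,u \right)} = -44$ ($m{\left(d,u \right)} = \left(-1\right) \left(-11\right) \left(7 - 11\right) = \left(-1\right) \left(-11\right) \left(-4\right) = -44$)
$\frac{1}{534 m{\left(128,99 \right)}} + \frac{g{\left(-149,-72 \right)}}{34134} = \frac{1}{534 \left(-44\right)} + \frac{-67 - \left(-149\right) \left(-72\right)}{34134} = \frac{1}{534} \left(- \frac{1}{44}\right) + \left(-67 - 10728\right) \frac{1}{34134} = - \frac{1}{23496} - \frac{10795}{34134} = - \frac{42278909}{133668744}$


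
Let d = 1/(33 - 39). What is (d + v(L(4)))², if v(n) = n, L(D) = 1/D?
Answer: 1/144 ≈ 0.0069444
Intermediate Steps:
d = -⅙ (d = 1/(-6) = -⅙ ≈ -0.16667)
(d + v(L(4)))² = (-⅙ + 1/4)² = (-⅙ + ¼)² = (1/12)² = 1/144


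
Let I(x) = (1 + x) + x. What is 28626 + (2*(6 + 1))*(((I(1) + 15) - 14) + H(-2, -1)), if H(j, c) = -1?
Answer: 28668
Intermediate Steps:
I(x) = 1 + 2*x
28626 + (2*(6 + 1))*(((I(1) + 15) - 14) + H(-2, -1)) = 28626 + (2*(6 + 1))*((((1 + 2*1) + 15) - 14) - 1) = 28626 + (2*7)*((((1 + 2) + 15) - 14) - 1) = 28626 + 14*(((3 + 15) - 14) - 1) = 28626 + 14*((18 - 14) - 1) = 28626 + 14*(4 - 1) = 28626 + 14*3 = 28626 + 42 = 28668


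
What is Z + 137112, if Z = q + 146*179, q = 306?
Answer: 163552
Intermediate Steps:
Z = 26440 (Z = 306 + 146*179 = 306 + 26134 = 26440)
Z + 137112 = 26440 + 137112 = 163552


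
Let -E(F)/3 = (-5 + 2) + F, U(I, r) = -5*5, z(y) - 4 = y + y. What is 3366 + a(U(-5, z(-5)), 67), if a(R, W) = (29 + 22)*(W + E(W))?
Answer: -3009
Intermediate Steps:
z(y) = 4 + 2*y (z(y) = 4 + (y + y) = 4 + 2*y)
U(I, r) = -25
E(F) = 9 - 3*F (E(F) = -3*((-5 + 2) + F) = -3*(-3 + F) = 9 - 3*F)
a(R, W) = 459 - 102*W (a(R, W) = (29 + 22)*(W + (9 - 3*W)) = 51*(9 - 2*W) = 459 - 102*W)
3366 + a(U(-5, z(-5)), 67) = 3366 + (459 - 102*67) = 3366 + (459 - 6834) = 3366 - 6375 = -3009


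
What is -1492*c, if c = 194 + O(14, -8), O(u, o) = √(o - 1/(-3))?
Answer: -289448 - 1492*I*√69/3 ≈ -2.8945e+5 - 4131.2*I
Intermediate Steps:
O(u, o) = √(⅓ + o) (O(u, o) = √(o - 1*(-⅓)) = √(o + ⅓) = √(⅓ + o))
c = 194 + I*√69/3 (c = 194 + √(3 + 9*(-8))/3 = 194 + √(3 - 72)/3 = 194 + √(-69)/3 = 194 + (I*√69)/3 = 194 + I*√69/3 ≈ 194.0 + 2.7689*I)
-1492*c = -1492*(194 + I*√69/3) = -289448 - 1492*I*√69/3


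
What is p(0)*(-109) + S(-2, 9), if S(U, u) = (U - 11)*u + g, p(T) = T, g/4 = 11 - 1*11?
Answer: -117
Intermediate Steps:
g = 0 (g = 4*(11 - 1*11) = 4*(11 - 11) = 4*0 = 0)
S(U, u) = u*(-11 + U) (S(U, u) = (U - 11)*u + 0 = (-11 + U)*u + 0 = u*(-11 + U) + 0 = u*(-11 + U))
p(0)*(-109) + S(-2, 9) = 0*(-109) + 9*(-11 - 2) = 0 + 9*(-13) = 0 - 117 = -117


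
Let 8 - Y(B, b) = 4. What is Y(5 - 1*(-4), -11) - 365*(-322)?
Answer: 117534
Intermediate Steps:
Y(B, b) = 4 (Y(B, b) = 8 - 1*4 = 8 - 4 = 4)
Y(5 - 1*(-4), -11) - 365*(-322) = 4 - 365*(-322) = 4 + 117530 = 117534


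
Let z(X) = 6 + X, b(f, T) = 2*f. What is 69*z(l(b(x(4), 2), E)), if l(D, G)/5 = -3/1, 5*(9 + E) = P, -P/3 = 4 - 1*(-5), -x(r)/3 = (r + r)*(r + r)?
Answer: -621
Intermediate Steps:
x(r) = -12*r² (x(r) = -3*(r + r)*(r + r) = -3*2*r*2*r = -12*r²)
P = -27 (P = -3*(4 - 1*(-5)) = -3*(4 + 5) = -3*9 = -27)
E = -72/5 (E = -9 + (⅕)*(-27) = -9 - 27/5 = -72/5 ≈ -14.400)
l(D, G) = -15 (l(D, G) = 5*(-3/1) = 5*(-3*1) = 5*(-3) = -15)
69*z(l(b(x(4), 2), E)) = 69*(6 - 15) = 69*(-9) = -621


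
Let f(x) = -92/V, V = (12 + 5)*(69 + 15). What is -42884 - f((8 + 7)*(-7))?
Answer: -15309565/357 ≈ -42884.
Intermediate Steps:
V = 1428 (V = 17*84 = 1428)
f(x) = -23/357 (f(x) = -92/1428 = -92*1/1428 = -23/357)
-42884 - f((8 + 7)*(-7)) = -42884 - 1*(-23/357) = -42884 + 23/357 = -15309565/357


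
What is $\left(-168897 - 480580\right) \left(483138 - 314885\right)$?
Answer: $-109276453681$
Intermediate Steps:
$\left(-168897 - 480580\right) \left(483138 - 314885\right) = \left(-649477\right) 168253 = -109276453681$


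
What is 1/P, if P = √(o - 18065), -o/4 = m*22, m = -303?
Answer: √8599/8599 ≈ 0.010784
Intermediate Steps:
o = 26664 (o = -(-1212)*22 = -4*(-6666) = 26664)
P = √8599 (P = √(26664 - 18065) = √8599 ≈ 92.731)
1/P = 1/(√8599) = √8599/8599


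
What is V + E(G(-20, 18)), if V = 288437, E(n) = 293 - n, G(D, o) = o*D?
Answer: 289090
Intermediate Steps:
G(D, o) = D*o
V + E(G(-20, 18)) = 288437 + (293 - (-20)*18) = 288437 + (293 - 1*(-360)) = 288437 + (293 + 360) = 288437 + 653 = 289090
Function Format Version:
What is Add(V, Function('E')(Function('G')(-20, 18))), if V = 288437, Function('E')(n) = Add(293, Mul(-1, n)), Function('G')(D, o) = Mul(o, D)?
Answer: 289090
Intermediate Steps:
Function('G')(D, o) = Mul(D, o)
Add(V, Function('E')(Function('G')(-20, 18))) = Add(288437, Add(293, Mul(-1, Mul(-20, 18)))) = Add(288437, Add(293, Mul(-1, -360))) = Add(288437, Add(293, 360)) = Add(288437, 653) = 289090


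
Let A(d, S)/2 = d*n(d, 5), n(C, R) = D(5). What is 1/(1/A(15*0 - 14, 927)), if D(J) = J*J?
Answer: -700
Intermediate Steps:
D(J) = J**2
n(C, R) = 25 (n(C, R) = 5**2 = 25)
A(d, S) = 50*d (A(d, S) = 2*(d*25) = 2*(25*d) = 50*d)
1/(1/A(15*0 - 14, 927)) = 1/(1/(50*(15*0 - 14))) = 1/(1/(50*(0 - 14))) = 1/(1/(50*(-14))) = 1/(1/(-700)) = 1/(-1/700) = -700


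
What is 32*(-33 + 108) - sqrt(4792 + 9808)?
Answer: 2400 - 10*sqrt(146) ≈ 2279.2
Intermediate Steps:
32*(-33 + 108) - sqrt(4792 + 9808) = 32*75 - sqrt(14600) = 2400 - 10*sqrt(146)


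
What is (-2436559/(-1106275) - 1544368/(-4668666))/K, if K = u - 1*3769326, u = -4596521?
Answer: -384822819691/1270828377582693825 ≈ -3.0281e-7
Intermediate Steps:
K = -8365847 (K = -4596521 - 1*3769326 = -4596521 - 3769326 = -8365847)
(-2436559/(-1106275) - 1544368/(-4668666))/K = (-2436559/(-1106275) - 1544368/(-4668666))/(-8365847) = (-2436559*(-1/1106275) - 1544368*(-1/4668666))*(-1/8365847) = (143327/65075 + 772184/2334333)*(-1/8365847) = (384822819691/151906719975)*(-1/8365847) = -384822819691/1270828377582693825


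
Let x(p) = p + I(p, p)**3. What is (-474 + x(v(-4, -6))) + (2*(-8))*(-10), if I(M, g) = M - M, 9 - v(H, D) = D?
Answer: -299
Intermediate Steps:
v(H, D) = 9 - D
I(M, g) = 0
x(p) = p (x(p) = p + 0**3 = p + 0 = p)
(-474 + x(v(-4, -6))) + (2*(-8))*(-10) = (-474 + (9 - 1*(-6))) + (2*(-8))*(-10) = (-474 + (9 + 6)) - 16*(-10) = (-474 + 15) + 160 = -459 + 160 = -299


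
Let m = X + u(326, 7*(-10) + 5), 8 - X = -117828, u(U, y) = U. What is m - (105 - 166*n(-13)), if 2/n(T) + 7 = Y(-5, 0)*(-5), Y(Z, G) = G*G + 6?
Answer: 4367777/37 ≈ 1.1805e+5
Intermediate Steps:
Y(Z, G) = 6 + G**2 (Y(Z, G) = G**2 + 6 = 6 + G**2)
n(T) = -2/37 (n(T) = 2/(-7 + (6 + 0**2)*(-5)) = 2/(-7 + (6 + 0)*(-5)) = 2/(-7 + 6*(-5)) = 2/(-7 - 30) = 2/(-37) = 2*(-1/37) = -2/37)
X = 117836 (X = 8 - 1*(-117828) = 8 + 117828 = 117836)
m = 118162 (m = 117836 + 326 = 118162)
m - (105 - 166*n(-13)) = 118162 - (105 - 166*(-2/37)) = 118162 - (105 + 332/37) = 118162 - 1*4217/37 = 118162 - 4217/37 = 4367777/37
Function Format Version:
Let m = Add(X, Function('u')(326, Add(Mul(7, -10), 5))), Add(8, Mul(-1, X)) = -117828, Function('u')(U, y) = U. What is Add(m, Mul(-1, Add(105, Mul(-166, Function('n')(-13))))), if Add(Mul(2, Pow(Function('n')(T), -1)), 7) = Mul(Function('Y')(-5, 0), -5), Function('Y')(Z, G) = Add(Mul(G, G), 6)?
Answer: Rational(4367777, 37) ≈ 1.1805e+5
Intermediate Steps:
Function('Y')(Z, G) = Add(6, Pow(G, 2)) (Function('Y')(Z, G) = Add(Pow(G, 2), 6) = Add(6, Pow(G, 2)))
Function('n')(T) = Rational(-2, 37) (Function('n')(T) = Mul(2, Pow(Add(-7, Mul(Add(6, Pow(0, 2)), -5)), -1)) = Mul(2, Pow(Add(-7, Mul(Add(6, 0), -5)), -1)) = Mul(2, Pow(Add(-7, Mul(6, -5)), -1)) = Mul(2, Pow(Add(-7, -30), -1)) = Mul(2, Pow(-37, -1)) = Mul(2, Rational(-1, 37)) = Rational(-2, 37))
X = 117836 (X = Add(8, Mul(-1, -117828)) = Add(8, 117828) = 117836)
m = 118162 (m = Add(117836, 326) = 118162)
Add(m, Mul(-1, Add(105, Mul(-166, Function('n')(-13))))) = Add(118162, Mul(-1, Add(105, Mul(-166, Rational(-2, 37))))) = Add(118162, Mul(-1, Add(105, Rational(332, 37)))) = Add(118162, Mul(-1, Rational(4217, 37))) = Add(118162, Rational(-4217, 37)) = Rational(4367777, 37)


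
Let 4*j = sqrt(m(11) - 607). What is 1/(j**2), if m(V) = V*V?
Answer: -8/243 ≈ -0.032922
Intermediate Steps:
m(V) = V**2
j = 9*I*sqrt(6)/4 (j = sqrt(11**2 - 607)/4 = sqrt(121 - 607)/4 = sqrt(-486)/4 = (9*I*sqrt(6))/4 = 9*I*sqrt(6)/4 ≈ 5.5114*I)
1/(j**2) = 1/((9*I*sqrt(6)/4)**2) = 1/(-243/8) = -8/243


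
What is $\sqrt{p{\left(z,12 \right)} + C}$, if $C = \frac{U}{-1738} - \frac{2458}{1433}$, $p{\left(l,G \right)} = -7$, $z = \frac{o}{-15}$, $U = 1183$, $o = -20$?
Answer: $\frac{i \sqrt{58281755511034}}{2490554} \approx 3.0653 i$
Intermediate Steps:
$z = \frac{4}{3}$ ($z = - \frac{20}{-15} = \left(-20\right) \left(- \frac{1}{15}\right) = \frac{4}{3} \approx 1.3333$)
$C = - \frac{5967243}{2490554}$ ($C = \frac{1183}{-1738} - \frac{2458}{1433} = 1183 \left(- \frac{1}{1738}\right) - \frac{2458}{1433} = - \frac{1183}{1738} - \frac{2458}{1433} = - \frac{5967243}{2490554} \approx -2.396$)
$\sqrt{p{\left(z,12 \right)} + C} = \sqrt{-7 - \frac{5967243}{2490554}} = \sqrt{- \frac{23401121}{2490554}} = \frac{i \sqrt{58281755511034}}{2490554}$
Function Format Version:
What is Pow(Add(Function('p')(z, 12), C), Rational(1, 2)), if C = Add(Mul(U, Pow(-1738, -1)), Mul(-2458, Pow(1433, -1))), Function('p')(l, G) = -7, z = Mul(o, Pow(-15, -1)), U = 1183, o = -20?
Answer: Mul(Rational(1, 2490554), I, Pow(58281755511034, Rational(1, 2))) ≈ Mul(3.0653, I)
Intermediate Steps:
z = Rational(4, 3) (z = Mul(-20, Pow(-15, -1)) = Mul(-20, Rational(-1, 15)) = Rational(4, 3) ≈ 1.3333)
C = Rational(-5967243, 2490554) (C = Add(Mul(1183, Pow(-1738, -1)), Mul(-2458, Pow(1433, -1))) = Add(Mul(1183, Rational(-1, 1738)), Mul(-2458, Rational(1, 1433))) = Add(Rational(-1183, 1738), Rational(-2458, 1433)) = Rational(-5967243, 2490554) ≈ -2.3960)
Pow(Add(Function('p')(z, 12), C), Rational(1, 2)) = Pow(Add(-7, Rational(-5967243, 2490554)), Rational(1, 2)) = Pow(Rational(-23401121, 2490554), Rational(1, 2)) = Mul(Rational(1, 2490554), I, Pow(58281755511034, Rational(1, 2)))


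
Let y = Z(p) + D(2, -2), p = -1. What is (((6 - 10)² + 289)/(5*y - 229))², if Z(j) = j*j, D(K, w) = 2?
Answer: 93025/45796 ≈ 2.0313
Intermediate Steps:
Z(j) = j²
y = 3 (y = (-1)² + 2 = 1 + 2 = 3)
(((6 - 10)² + 289)/(5*y - 229))² = (((6 - 10)² + 289)/(5*3 - 229))² = (((-4)² + 289)/(15 - 229))² = ((16 + 289)/(-214))² = (305*(-1/214))² = (-305/214)² = 93025/45796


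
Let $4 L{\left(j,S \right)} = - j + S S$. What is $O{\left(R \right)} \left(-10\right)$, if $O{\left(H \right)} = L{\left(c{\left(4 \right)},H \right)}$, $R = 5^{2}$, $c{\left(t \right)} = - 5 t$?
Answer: $- \frac{3225}{2} \approx -1612.5$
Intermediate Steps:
$R = 25$
$L{\left(j,S \right)} = - \frac{j}{4} + \frac{S^{2}}{4}$ ($L{\left(j,S \right)} = \frac{- j + S S}{4} = \frac{- j + S^{2}}{4} = \frac{S^{2} - j}{4} = - \frac{j}{4} + \frac{S^{2}}{4}$)
$O{\left(H \right)} = 5 + \frac{H^{2}}{4}$ ($O{\left(H \right)} = - \frac{\left(-5\right) 4}{4} + \frac{H^{2}}{4} = \left(- \frac{1}{4}\right) \left(-20\right) + \frac{H^{2}}{4} = 5 + \frac{H^{2}}{4}$)
$O{\left(R \right)} \left(-10\right) = \left(5 + \frac{25^{2}}{4}\right) \left(-10\right) = \left(5 + \frac{1}{4} \cdot 625\right) \left(-10\right) = \left(5 + \frac{625}{4}\right) \left(-10\right) = \frac{645}{4} \left(-10\right) = - \frac{3225}{2}$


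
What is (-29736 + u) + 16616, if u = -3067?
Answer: -16187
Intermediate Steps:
(-29736 + u) + 16616 = (-29736 - 3067) + 16616 = -32803 + 16616 = -16187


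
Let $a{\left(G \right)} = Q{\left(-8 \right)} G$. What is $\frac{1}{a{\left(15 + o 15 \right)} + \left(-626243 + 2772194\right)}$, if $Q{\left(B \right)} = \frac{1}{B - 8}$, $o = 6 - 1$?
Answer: $\frac{8}{17167563} \approx 4.66 \cdot 10^{-7}$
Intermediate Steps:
$o = 5$ ($o = 6 - 1 = 5$)
$Q{\left(B \right)} = \frac{1}{-8 + B}$
$a{\left(G \right)} = - \frac{G}{16}$ ($a{\left(G \right)} = \frac{G}{-8 - 8} = \frac{G}{-16} = - \frac{G}{16}$)
$\frac{1}{a{\left(15 + o 15 \right)} + \left(-626243 + 2772194\right)} = \frac{1}{- \frac{15 + 5 \cdot 15}{16} + \left(-626243 + 2772194\right)} = \frac{1}{- \frac{15 + 75}{16} + 2145951} = \frac{1}{\left(- \frac{1}{16}\right) 90 + 2145951} = \frac{1}{- \frac{45}{8} + 2145951} = \frac{1}{\frac{17167563}{8}} = \frac{8}{17167563}$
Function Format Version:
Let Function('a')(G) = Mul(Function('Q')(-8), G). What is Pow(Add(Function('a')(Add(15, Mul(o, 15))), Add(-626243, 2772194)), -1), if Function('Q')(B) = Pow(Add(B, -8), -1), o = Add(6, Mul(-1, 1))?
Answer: Rational(8, 17167563) ≈ 4.6600e-7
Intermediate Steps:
o = 5 (o = Add(6, -1) = 5)
Function('Q')(B) = Pow(Add(-8, B), -1)
Function('a')(G) = Mul(Rational(-1, 16), G) (Function('a')(G) = Mul(Pow(Add(-8, -8), -1), G) = Mul(Pow(-16, -1), G) = Mul(Rational(-1, 16), G))
Pow(Add(Function('a')(Add(15, Mul(o, 15))), Add(-626243, 2772194)), -1) = Pow(Add(Mul(Rational(-1, 16), Add(15, Mul(5, 15))), Add(-626243, 2772194)), -1) = Pow(Add(Mul(Rational(-1, 16), Add(15, 75)), 2145951), -1) = Pow(Add(Mul(Rational(-1, 16), 90), 2145951), -1) = Pow(Add(Rational(-45, 8), 2145951), -1) = Pow(Rational(17167563, 8), -1) = Rational(8, 17167563)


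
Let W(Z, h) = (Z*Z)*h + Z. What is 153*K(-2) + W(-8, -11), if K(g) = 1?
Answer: -559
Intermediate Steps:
W(Z, h) = Z + h*Z² (W(Z, h) = Z²*h + Z = h*Z² + Z = Z + h*Z²)
153*K(-2) + W(-8, -11) = 153*1 - 8*(1 - 8*(-11)) = 153 - 8*(1 + 88) = 153 - 8*89 = 153 - 712 = -559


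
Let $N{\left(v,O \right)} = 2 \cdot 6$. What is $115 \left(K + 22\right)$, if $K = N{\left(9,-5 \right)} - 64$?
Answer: $-3450$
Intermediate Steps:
$N{\left(v,O \right)} = 12$
$K = -52$ ($K = 12 - 64 = -52$)
$115 \left(K + 22\right) = 115 \left(-52 + 22\right) = 115 \left(-30\right) = -3450$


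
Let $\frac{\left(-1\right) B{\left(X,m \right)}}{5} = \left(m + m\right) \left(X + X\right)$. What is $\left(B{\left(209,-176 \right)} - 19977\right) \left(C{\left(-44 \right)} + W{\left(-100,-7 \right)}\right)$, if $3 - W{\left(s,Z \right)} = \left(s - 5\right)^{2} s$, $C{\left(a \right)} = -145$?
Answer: $788960927674$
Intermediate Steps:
$B{\left(X,m \right)} = - 20 X m$ ($B{\left(X,m \right)} = - 5 \left(m + m\right) \left(X + X\right) = - 5 \cdot 2 m 2 X = - 5 \cdot 4 X m = - 20 X m$)
$W{\left(s,Z \right)} = 3 - s \left(-5 + s\right)^{2}$ ($W{\left(s,Z \right)} = 3 - \left(s - 5\right)^{2} s = 3 - \left(-5 + s\right)^{2} s = 3 - s \left(-5 + s\right)^{2}$)
$\left(B{\left(209,-176 \right)} - 19977\right) \left(C{\left(-44 \right)} + W{\left(-100,-7 \right)}\right) = \left(\left(-20\right) 209 \left(-176\right) - 19977\right) \left(-145 - \left(-3 - 100 \left(-5 - 100\right)^{2}\right)\right) = \left(735680 - 19977\right) \left(-145 - \left(-3 - 100 \left(-105\right)^{2}\right)\right) = 715703 \left(-145 - \left(-3 - 1102500\right)\right) = 715703 \left(-145 + \left(3 + 1102500\right)\right) = 715703 \left(-145 + 1102503\right) = 715703 \cdot 1102358 = 788960927674$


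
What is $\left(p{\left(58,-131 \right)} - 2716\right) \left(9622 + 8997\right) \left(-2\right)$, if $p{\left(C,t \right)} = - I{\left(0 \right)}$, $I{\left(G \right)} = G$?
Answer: $101138408$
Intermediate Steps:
$p{\left(C,t \right)} = 0$ ($p{\left(C,t \right)} = \left(-1\right) 0 = 0$)
$\left(p{\left(58,-131 \right)} - 2716\right) \left(9622 + 8997\right) \left(-2\right) = \left(0 - 2716\right) \left(9622 + 8997\right) \left(-2\right) = \left(-2716\right) 18619 \left(-2\right) = \left(-50569204\right) \left(-2\right) = 101138408$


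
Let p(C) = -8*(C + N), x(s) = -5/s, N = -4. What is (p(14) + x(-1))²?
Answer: 5625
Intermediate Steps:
p(C) = 32 - 8*C (p(C) = -8*(C - 4) = -8*(-4 + C) = 32 - 8*C)
(p(14) + x(-1))² = ((32 - 8*14) - 5/(-1))² = ((32 - 112) - 5*(-1))² = (-80 + 5)² = (-75)² = 5625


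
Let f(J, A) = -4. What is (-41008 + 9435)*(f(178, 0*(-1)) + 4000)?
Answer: -126165708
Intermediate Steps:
(-41008 + 9435)*(f(178, 0*(-1)) + 4000) = (-41008 + 9435)*(-4 + 4000) = -31573*3996 = -126165708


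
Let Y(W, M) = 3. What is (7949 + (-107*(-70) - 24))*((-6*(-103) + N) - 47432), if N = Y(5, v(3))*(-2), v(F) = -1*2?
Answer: -721730300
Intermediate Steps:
v(F) = -2
N = -6 (N = 3*(-2) = -6)
(7949 + (-107*(-70) - 24))*((-6*(-103) + N) - 47432) = (7949 + (-107*(-70) - 24))*((-6*(-103) - 6) - 47432) = (7949 + (7490 - 24))*((618 - 6) - 47432) = (7949 + 7466)*(612 - 47432) = 15415*(-46820) = -721730300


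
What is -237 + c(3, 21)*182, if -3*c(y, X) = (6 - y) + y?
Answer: -601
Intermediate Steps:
c(y, X) = -2 (c(y, X) = -((6 - y) + y)/3 = -⅓*6 = -2)
-237 + c(3, 21)*182 = -237 - 2*182 = -237 - 364 = -601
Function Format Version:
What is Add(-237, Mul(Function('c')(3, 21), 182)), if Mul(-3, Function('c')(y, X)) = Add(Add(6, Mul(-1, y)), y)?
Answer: -601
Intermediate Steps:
Function('c')(y, X) = -2 (Function('c')(y, X) = Mul(Rational(-1, 3), Add(Add(6, Mul(-1, y)), y)) = Mul(Rational(-1, 3), 6) = -2)
Add(-237, Mul(Function('c')(3, 21), 182)) = Add(-237, Mul(-2, 182)) = Add(-237, -364) = -601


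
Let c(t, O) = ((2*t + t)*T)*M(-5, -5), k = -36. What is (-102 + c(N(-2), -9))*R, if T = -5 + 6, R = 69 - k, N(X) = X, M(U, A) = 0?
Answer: -10710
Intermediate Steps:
R = 105 (R = 69 - 1*(-36) = 69 + 36 = 105)
T = 1
c(t, O) = 0 (c(t, O) = ((2*t + t)*1)*0 = ((3*t)*1)*0 = (3*t)*0 = 0)
(-102 + c(N(-2), -9))*R = (-102 + 0)*105 = -102*105 = -10710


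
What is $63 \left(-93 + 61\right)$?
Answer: $-2016$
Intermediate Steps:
$63 \left(-93 + 61\right) = 63 \left(-32\right) = -2016$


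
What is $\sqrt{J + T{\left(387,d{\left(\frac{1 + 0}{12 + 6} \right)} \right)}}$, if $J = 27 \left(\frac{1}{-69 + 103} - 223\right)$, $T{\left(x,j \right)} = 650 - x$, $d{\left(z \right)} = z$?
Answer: $\frac{i \sqrt{6655330}}{34} \approx 75.876 i$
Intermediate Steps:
$J = - \frac{204687}{34}$ ($J = 27 \left(\frac{1}{34} - 223\right) = 27 \left(- \frac{7581}{34}\right) = - \frac{204687}{34} \approx -6020.2$)
$\sqrt{J + T{\left(387,d{\left(\frac{1 + 0}{12 + 6} \right)} \right)}} = \sqrt{- \frac{204687}{34} + \left(650 - 387\right)} = \sqrt{- \frac{204687}{34} + 263} = \sqrt{- \frac{195745}{34}} = \frac{i \sqrt{6655330}}{34}$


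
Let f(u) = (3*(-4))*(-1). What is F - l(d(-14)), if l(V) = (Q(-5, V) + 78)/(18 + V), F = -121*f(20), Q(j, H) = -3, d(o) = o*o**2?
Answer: -3958077/2726 ≈ -1452.0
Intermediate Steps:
d(o) = o**3
f(u) = 12 (f(u) = -12*(-1) = 12)
F = -1452 (F = -121*12 = -1452)
l(V) = 75/(18 + V) (l(V) = (-3 + 78)/(18 + V) = 75/(18 + V))
F - l(d(-14)) = -1452 - 75/(18 + (-14)**3) = -1452 - 75/(18 - 2744) = -1452 - 75/(-2726) = -1452 - 75*(-1)/2726 = -1452 - 1*(-75/2726) = -1452 + 75/2726 = -3958077/2726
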